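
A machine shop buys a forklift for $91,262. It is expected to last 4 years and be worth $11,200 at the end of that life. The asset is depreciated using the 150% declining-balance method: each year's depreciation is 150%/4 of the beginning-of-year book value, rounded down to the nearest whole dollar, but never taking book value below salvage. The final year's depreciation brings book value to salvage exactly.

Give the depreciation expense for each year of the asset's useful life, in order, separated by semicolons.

$34,223; $21,389; $13,368; $11,082

Depreciable base = $91,262 − $11,200 = $80,062.
Year 1: ⌊$91,262 × 150%/4⌋ = $34,223. Book value $57,039.
Year 2: ⌊$57,039 × 150%/4⌋ = $21,389. Book value $35,650.
Year 3: ⌊$35,650 × 150%/4⌋ = $13,368. Book value $22,282.
Year 4 (final): $22,282 − $11,200 = $11,082. Book value $11,200.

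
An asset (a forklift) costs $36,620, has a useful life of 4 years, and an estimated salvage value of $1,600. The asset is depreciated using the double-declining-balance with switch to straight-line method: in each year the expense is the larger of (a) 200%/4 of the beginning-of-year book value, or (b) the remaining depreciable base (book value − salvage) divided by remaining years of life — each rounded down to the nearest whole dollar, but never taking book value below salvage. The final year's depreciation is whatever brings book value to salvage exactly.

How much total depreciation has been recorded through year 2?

$27,465

Depreciable base = $36,620 − $1,600 = $35,020.
Year 1: DB = ⌊$36,620 × 200%/4⌋ = $18,310; SL = ⌊$35,020/4⌋ = $8,755 → take DB $18,310. Book value $18,310.
Year 2: DB = ⌊$18,310 × 200%/4⌋ = $9,155; SL = ⌊$16,710/3⌋ = $5,570 → take DB $9,155. Book value $9,155.
Accumulated through year 2 = $36,620 − $9,155 = $27,465.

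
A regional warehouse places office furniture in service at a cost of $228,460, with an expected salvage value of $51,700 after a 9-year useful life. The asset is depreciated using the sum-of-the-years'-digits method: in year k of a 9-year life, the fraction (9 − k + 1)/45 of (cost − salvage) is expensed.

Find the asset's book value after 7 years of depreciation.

$63,484

Depreciable base = $228,460 − $51,700 = $176,760.
Sum of the years' digits = 9+8+7+6+5+4+3+2+1 = 45.
Year 1: $176,760 × 9/45 = $35,352. Book value $193,108.
Year 2: $176,760 × 8/45 = $31,424. Book value $161,684.
Year 3: $176,760 × 7/45 = $27,496. Book value $134,188.
Year 4: $176,760 × 6/45 = $23,568. Book value $110,620.
Year 5: $176,760 × 5/45 = $19,640. Book value $90,980.
Year 6: $176,760 × 4/45 = $15,712. Book value $75,268.
Year 7: $176,760 × 3/45 = $11,784. Book value $63,484.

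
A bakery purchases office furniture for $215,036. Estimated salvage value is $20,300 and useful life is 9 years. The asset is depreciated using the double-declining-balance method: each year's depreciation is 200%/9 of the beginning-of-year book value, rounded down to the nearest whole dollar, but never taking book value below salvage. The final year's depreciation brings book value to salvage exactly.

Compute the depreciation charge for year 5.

Depreciable base = $215,036 − $20,300 = $194,736.
Year 1: ⌊$215,036 × 200%/9⌋ = $47,785. Book value $167,251.
Year 2: ⌊$167,251 × 200%/9⌋ = $37,166. Book value $130,085.
Year 3: ⌊$130,085 × 200%/9⌋ = $28,907. Book value $101,178.
Year 4: ⌊$101,178 × 200%/9⌋ = $22,484. Book value $78,694.
Year 5: ⌊$78,694 × 200%/9⌋ = $17,487. Book value $61,207.

$17,487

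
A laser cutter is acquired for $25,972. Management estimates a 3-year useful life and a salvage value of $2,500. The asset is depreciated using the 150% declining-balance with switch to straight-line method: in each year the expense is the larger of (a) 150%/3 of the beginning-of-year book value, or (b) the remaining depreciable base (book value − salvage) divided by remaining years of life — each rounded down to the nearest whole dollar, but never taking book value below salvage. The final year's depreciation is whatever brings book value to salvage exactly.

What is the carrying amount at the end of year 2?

$6,493

Depreciable base = $25,972 − $2,500 = $23,472.
Year 1: DB = ⌊$25,972 × 150%/3⌋ = $12,986; SL = ⌊$23,472/3⌋ = $7,824 → take DB $12,986. Book value $12,986.
Year 2: DB = ⌊$12,986 × 150%/3⌋ = $6,493; SL = ⌊$10,486/2⌋ = $5,243 → take DB $6,493. Book value $6,493.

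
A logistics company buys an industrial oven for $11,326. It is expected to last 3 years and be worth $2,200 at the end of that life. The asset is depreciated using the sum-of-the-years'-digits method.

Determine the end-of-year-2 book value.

Depreciable base = $11,326 − $2,200 = $9,126.
Sum of the years' digits = 3+2+1 = 6.
Year 1: $9,126 × 3/6 = $4,563. Book value $6,763.
Year 2: $9,126 × 2/6 = $3,042. Book value $3,721.

$3,721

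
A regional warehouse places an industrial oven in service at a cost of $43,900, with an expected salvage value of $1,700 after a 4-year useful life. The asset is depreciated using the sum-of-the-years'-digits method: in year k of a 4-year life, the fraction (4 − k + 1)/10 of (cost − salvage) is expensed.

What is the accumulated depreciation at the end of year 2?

Depreciable base = $43,900 − $1,700 = $42,200.
Sum of the years' digits = 4+3+2+1 = 10.
Year 1: $42,200 × 4/10 = $16,880. Book value $27,020.
Year 2: $42,200 × 3/10 = $12,660. Book value $14,360.
Accumulated through year 2 = $43,900 − $14,360 = $29,540.

$29,540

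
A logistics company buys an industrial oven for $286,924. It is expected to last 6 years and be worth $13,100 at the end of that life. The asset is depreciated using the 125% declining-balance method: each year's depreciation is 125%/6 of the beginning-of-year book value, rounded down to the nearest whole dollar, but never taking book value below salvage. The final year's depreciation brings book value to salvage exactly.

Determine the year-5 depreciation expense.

Depreciable base = $286,924 − $13,100 = $273,824.
Year 1: ⌊$286,924 × 125%/6⌋ = $59,775. Book value $227,149.
Year 2: ⌊$227,149 × 125%/6⌋ = $47,322. Book value $179,827.
Year 3: ⌊$179,827 × 125%/6⌋ = $37,463. Book value $142,364.
Year 4: ⌊$142,364 × 125%/6⌋ = $29,659. Book value $112,705.
Year 5: ⌊$112,705 × 125%/6⌋ = $23,480. Book value $89,225.

$23,480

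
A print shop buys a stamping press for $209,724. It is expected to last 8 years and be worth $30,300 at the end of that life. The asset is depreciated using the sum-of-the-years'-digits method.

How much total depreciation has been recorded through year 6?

$164,472

Depreciable base = $209,724 − $30,300 = $179,424.
Sum of the years' digits = 8+7+6+5+4+3+2+1 = 36.
Year 1: $179,424 × 8/36 = $39,872. Book value $169,852.
Year 2: $179,424 × 7/36 = $34,888. Book value $134,964.
Year 3: $179,424 × 6/36 = $29,904. Book value $105,060.
Year 4: $179,424 × 5/36 = $24,920. Book value $80,140.
Year 5: $179,424 × 4/36 = $19,936. Book value $60,204.
Year 6: $179,424 × 3/36 = $14,952. Book value $45,252.
Accumulated through year 6 = $209,724 − $45,252 = $164,472.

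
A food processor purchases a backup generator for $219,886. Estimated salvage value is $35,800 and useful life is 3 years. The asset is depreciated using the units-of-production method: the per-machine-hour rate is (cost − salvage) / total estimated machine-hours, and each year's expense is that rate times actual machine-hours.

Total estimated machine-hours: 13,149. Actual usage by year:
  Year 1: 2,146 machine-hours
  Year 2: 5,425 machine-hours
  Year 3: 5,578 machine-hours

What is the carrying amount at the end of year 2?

Depreciable base = $219,886 − $35,800 = $184,086.
Rate = $184,086 / 13,149 machine-hours = $14 per machine-hour.
Year 1: 2,146 × $14 = $30,044. Book value $189,842.
Year 2: 5,425 × $14 = $75,950. Book value $113,892.

$113,892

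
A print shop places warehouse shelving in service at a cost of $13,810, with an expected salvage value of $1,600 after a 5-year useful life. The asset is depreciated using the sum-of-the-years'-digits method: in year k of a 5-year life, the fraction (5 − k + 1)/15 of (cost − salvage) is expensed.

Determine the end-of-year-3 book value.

$4,042

Depreciable base = $13,810 − $1,600 = $12,210.
Sum of the years' digits = 5+4+3+2+1 = 15.
Year 1: $12,210 × 5/15 = $4,070. Book value $9,740.
Year 2: $12,210 × 4/15 = $3,256. Book value $6,484.
Year 3: $12,210 × 3/15 = $2,442. Book value $4,042.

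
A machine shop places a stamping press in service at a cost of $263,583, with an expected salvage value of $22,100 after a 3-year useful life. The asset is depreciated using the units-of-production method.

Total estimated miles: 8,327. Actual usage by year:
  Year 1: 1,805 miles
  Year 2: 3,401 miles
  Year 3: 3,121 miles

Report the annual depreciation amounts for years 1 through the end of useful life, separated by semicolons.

Depreciable base = $263,583 − $22,100 = $241,483.
Rate = $241,483 / 8,327 miles = $29 per mile.
Year 1: 1,805 × $29 = $52,345. Book value $211,238.
Year 2: 3,401 × $29 = $98,629. Book value $112,609.
Year 3: 3,121 × $29 = $90,509. Book value $22,100.

$52,345; $98,629; $90,509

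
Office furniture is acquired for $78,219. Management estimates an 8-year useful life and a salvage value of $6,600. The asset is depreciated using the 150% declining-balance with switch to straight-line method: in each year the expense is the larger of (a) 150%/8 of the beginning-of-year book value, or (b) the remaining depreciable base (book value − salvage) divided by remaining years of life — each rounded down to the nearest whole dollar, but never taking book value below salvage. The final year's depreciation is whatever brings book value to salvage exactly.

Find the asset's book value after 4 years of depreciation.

Depreciable base = $78,219 − $6,600 = $71,619.
Year 1: DB = ⌊$78,219 × 150%/8⌋ = $14,666; SL = ⌊$71,619/8⌋ = $8,952 → take DB $14,666. Book value $63,553.
Year 2: DB = ⌊$63,553 × 150%/8⌋ = $11,916; SL = ⌊$56,953/7⌋ = $8,136 → take DB $11,916. Book value $51,637.
Year 3: DB = ⌊$51,637 × 150%/8⌋ = $9,681; SL = ⌊$45,037/6⌋ = $7,506 → take DB $9,681. Book value $41,956.
Year 4: DB = ⌊$41,956 × 150%/8⌋ = $7,866; SL = ⌊$35,356/5⌋ = $7,071 → take DB $7,866. Book value $34,090.

$34,090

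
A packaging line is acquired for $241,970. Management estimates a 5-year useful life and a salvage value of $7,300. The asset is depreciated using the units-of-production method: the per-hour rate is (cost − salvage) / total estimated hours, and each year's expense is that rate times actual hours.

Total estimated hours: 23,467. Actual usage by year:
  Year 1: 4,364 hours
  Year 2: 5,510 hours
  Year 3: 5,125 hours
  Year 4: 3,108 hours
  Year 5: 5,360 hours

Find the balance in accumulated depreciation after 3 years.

Depreciable base = $241,970 − $7,300 = $234,670.
Rate = $234,670 / 23,467 hours = $10 per hour.
Year 1: 4,364 × $10 = $43,640. Book value $198,330.
Year 2: 5,510 × $10 = $55,100. Book value $143,230.
Year 3: 5,125 × $10 = $51,250. Book value $91,980.
Accumulated through year 3 = $241,970 − $91,980 = $149,990.

$149,990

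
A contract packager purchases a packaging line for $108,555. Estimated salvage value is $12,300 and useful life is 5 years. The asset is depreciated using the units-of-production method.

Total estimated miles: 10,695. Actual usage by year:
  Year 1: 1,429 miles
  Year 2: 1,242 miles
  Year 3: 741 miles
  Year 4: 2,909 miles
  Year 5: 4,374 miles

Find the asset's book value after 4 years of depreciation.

$51,666

Depreciable base = $108,555 − $12,300 = $96,255.
Rate = $96,255 / 10,695 miles = $9 per mile.
Year 1: 1,429 × $9 = $12,861. Book value $95,694.
Year 2: 1,242 × $9 = $11,178. Book value $84,516.
Year 3: 741 × $9 = $6,669. Book value $77,847.
Year 4: 2,909 × $9 = $26,181. Book value $51,666.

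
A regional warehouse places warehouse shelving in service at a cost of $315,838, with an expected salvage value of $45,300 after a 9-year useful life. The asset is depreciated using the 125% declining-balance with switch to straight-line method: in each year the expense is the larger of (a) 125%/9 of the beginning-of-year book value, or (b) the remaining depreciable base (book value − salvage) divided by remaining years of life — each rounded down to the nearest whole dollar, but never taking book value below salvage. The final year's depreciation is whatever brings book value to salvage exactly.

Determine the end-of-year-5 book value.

$147,990

Depreciable base = $315,838 − $45,300 = $270,538.
Year 1: DB = ⌊$315,838 × 125%/9⌋ = $43,866; SL = ⌊$270,538/9⌋ = $30,059 → take DB $43,866. Book value $271,972.
Year 2: DB = ⌊$271,972 × 125%/9⌋ = $37,773; SL = ⌊$226,672/8⌋ = $28,334 → take DB $37,773. Book value $234,199.
Year 3: DB = ⌊$234,199 × 125%/9⌋ = $32,527; SL = ⌊$188,899/7⌋ = $26,985 → take DB $32,527. Book value $201,672.
Year 4: DB = ⌊$201,672 × 125%/9⌋ = $28,010; SL = ⌊$156,372/6⌋ = $26,062 → take DB $28,010. Book value $173,662.
Year 5: DB = ⌊$173,662 × 125%/9⌋ = $24,119; SL = ⌊$128,362/5⌋ = $25,672 → take SL $25,672. Book value $147,990.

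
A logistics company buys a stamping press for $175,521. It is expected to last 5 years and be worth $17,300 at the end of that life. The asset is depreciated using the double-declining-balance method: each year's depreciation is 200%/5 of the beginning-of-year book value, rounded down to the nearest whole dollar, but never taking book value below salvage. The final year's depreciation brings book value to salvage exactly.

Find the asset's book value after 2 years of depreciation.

$63,188

Depreciable base = $175,521 − $17,300 = $158,221.
Year 1: ⌊$175,521 × 200%/5⌋ = $70,208. Book value $105,313.
Year 2: ⌊$105,313 × 200%/5⌋ = $42,125. Book value $63,188.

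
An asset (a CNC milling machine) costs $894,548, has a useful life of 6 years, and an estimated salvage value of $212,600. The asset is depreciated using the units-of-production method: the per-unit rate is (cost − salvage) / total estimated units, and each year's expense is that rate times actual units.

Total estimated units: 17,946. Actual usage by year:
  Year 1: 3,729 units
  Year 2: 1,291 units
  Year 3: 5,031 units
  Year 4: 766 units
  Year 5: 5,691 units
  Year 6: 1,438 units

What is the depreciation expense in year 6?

$54,644

Depreciable base = $894,548 − $212,600 = $681,948.
Rate = $681,948 / 17,946 units = $38 per unit.
Year 1: 3,729 × $38 = $141,702. Book value $752,846.
Year 2: 1,291 × $38 = $49,058. Book value $703,788.
Year 3: 5,031 × $38 = $191,178. Book value $512,610.
Year 4: 766 × $38 = $29,108. Book value $483,502.
Year 5: 5,691 × $38 = $216,258. Book value $267,244.
Year 6: 1,438 × $38 = $54,644. Book value $212,600.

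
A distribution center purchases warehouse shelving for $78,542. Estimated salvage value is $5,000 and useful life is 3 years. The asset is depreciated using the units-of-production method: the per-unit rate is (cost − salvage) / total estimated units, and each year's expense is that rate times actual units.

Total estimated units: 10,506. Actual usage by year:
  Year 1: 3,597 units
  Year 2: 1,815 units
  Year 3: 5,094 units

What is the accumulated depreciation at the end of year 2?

$37,884

Depreciable base = $78,542 − $5,000 = $73,542.
Rate = $73,542 / 10,506 units = $7 per unit.
Year 1: 3,597 × $7 = $25,179. Book value $53,363.
Year 2: 1,815 × $7 = $12,705. Book value $40,658.
Accumulated through year 2 = $78,542 − $40,658 = $37,884.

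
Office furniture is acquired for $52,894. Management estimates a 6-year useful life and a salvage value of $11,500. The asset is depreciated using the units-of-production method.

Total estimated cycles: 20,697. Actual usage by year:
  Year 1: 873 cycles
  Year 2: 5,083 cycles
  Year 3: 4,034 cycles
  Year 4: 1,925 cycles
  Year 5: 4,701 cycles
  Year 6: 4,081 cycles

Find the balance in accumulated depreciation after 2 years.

$11,912

Depreciable base = $52,894 − $11,500 = $41,394.
Rate = $41,394 / 20,697 cycles = $2 per cycle.
Year 1: 873 × $2 = $1,746. Book value $51,148.
Year 2: 5,083 × $2 = $10,166. Book value $40,982.
Accumulated through year 2 = $52,894 − $40,982 = $11,912.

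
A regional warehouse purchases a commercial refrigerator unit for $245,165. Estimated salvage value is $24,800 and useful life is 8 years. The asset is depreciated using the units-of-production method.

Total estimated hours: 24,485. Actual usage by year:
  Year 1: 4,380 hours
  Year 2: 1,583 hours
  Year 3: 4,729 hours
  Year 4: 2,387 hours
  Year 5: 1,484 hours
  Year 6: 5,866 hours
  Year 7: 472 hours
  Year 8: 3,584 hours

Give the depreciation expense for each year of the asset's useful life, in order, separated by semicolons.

$39,420; $14,247; $42,561; $21,483; $13,356; $52,794; $4,248; $32,256

Depreciable base = $245,165 − $24,800 = $220,365.
Rate = $220,365 / 24,485 hours = $9 per hour.
Year 1: 4,380 × $9 = $39,420. Book value $205,745.
Year 2: 1,583 × $9 = $14,247. Book value $191,498.
Year 3: 4,729 × $9 = $42,561. Book value $148,937.
Year 4: 2,387 × $9 = $21,483. Book value $127,454.
Year 5: 1,484 × $9 = $13,356. Book value $114,098.
Year 6: 5,866 × $9 = $52,794. Book value $61,304.
Year 7: 472 × $9 = $4,248. Book value $57,056.
Year 8: 3,584 × $9 = $32,256. Book value $24,800.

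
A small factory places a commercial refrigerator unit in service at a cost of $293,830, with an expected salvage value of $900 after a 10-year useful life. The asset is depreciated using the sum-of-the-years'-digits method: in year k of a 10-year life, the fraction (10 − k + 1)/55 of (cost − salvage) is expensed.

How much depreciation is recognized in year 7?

$21,304

Depreciable base = $293,830 − $900 = $292,930.
Sum of the years' digits = 10+9+8+7+6+5+4+3+2+1 = 55.
Year 1: $292,930 × 10/55 = $53,260. Book value $240,570.
Year 2: $292,930 × 9/55 = $47,934. Book value $192,636.
Year 3: $292,930 × 8/55 = $42,608. Book value $150,028.
Year 4: $292,930 × 7/55 = $37,282. Book value $112,746.
Year 5: $292,930 × 6/55 = $31,956. Book value $80,790.
Year 6: $292,930 × 5/55 = $26,630. Book value $54,160.
Year 7: $292,930 × 4/55 = $21,304. Book value $32,856.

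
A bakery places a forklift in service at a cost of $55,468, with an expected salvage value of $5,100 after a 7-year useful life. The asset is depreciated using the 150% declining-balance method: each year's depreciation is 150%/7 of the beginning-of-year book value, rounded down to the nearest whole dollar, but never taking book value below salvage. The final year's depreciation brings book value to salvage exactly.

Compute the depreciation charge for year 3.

Depreciable base = $55,468 − $5,100 = $50,368.
Year 1: ⌊$55,468 × 150%/7⌋ = $11,886. Book value $43,582.
Year 2: ⌊$43,582 × 150%/7⌋ = $9,339. Book value $34,243.
Year 3: ⌊$34,243 × 150%/7⌋ = $7,337. Book value $26,906.

$7,337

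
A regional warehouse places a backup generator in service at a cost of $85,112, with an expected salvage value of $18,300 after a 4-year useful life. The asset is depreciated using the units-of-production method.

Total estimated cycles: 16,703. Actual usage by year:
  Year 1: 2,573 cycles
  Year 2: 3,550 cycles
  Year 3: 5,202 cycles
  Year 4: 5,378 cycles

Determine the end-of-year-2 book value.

$60,620

Depreciable base = $85,112 − $18,300 = $66,812.
Rate = $66,812 / 16,703 cycles = $4 per cycle.
Year 1: 2,573 × $4 = $10,292. Book value $74,820.
Year 2: 3,550 × $4 = $14,200. Book value $60,620.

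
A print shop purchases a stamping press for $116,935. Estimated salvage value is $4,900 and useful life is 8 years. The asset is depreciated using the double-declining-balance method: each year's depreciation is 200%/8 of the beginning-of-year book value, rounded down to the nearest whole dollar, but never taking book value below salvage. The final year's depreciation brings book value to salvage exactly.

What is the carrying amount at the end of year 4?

$37,000

Depreciable base = $116,935 − $4,900 = $112,035.
Year 1: ⌊$116,935 × 200%/8⌋ = $29,233. Book value $87,702.
Year 2: ⌊$87,702 × 200%/8⌋ = $21,925. Book value $65,777.
Year 3: ⌊$65,777 × 200%/8⌋ = $16,444. Book value $49,333.
Year 4: ⌊$49,333 × 200%/8⌋ = $12,333. Book value $37,000.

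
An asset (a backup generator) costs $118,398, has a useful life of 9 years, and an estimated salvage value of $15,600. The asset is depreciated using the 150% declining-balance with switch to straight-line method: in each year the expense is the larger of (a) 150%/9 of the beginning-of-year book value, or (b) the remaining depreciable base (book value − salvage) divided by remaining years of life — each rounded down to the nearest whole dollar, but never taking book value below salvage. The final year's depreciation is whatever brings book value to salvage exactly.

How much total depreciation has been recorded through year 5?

Depreciable base = $118,398 − $15,600 = $102,798.
Year 1: DB = ⌊$118,398 × 150%/9⌋ = $19,733; SL = ⌊$102,798/9⌋ = $11,422 → take DB $19,733. Book value $98,665.
Year 2: DB = ⌊$98,665 × 150%/9⌋ = $16,444; SL = ⌊$83,065/8⌋ = $10,383 → take DB $16,444. Book value $82,221.
Year 3: DB = ⌊$82,221 × 150%/9⌋ = $13,703; SL = ⌊$66,621/7⌋ = $9,517 → take DB $13,703. Book value $68,518.
Year 4: DB = ⌊$68,518 × 150%/9⌋ = $11,419; SL = ⌊$52,918/6⌋ = $8,819 → take DB $11,419. Book value $57,099.
Year 5: DB = ⌊$57,099 × 150%/9⌋ = $9,516; SL = ⌊$41,499/5⌋ = $8,299 → take DB $9,516. Book value $47,583.
Accumulated through year 5 = $118,398 − $47,583 = $70,815.

$70,815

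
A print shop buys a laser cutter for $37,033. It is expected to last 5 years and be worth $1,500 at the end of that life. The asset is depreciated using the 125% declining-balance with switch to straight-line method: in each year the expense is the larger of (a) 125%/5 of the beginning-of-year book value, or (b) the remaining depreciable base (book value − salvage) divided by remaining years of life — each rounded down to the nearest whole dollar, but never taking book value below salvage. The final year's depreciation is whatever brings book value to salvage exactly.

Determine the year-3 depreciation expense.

$6,444

Depreciable base = $37,033 − $1,500 = $35,533.
Year 1: DB = ⌊$37,033 × 125%/5⌋ = $9,258; SL = ⌊$35,533/5⌋ = $7,106 → take DB $9,258. Book value $27,775.
Year 2: DB = ⌊$27,775 × 125%/5⌋ = $6,943; SL = ⌊$26,275/4⌋ = $6,568 → take DB $6,943. Book value $20,832.
Year 3: DB = ⌊$20,832 × 125%/5⌋ = $5,208; SL = ⌊$19,332/3⌋ = $6,444 → take SL $6,444. Book value $14,388.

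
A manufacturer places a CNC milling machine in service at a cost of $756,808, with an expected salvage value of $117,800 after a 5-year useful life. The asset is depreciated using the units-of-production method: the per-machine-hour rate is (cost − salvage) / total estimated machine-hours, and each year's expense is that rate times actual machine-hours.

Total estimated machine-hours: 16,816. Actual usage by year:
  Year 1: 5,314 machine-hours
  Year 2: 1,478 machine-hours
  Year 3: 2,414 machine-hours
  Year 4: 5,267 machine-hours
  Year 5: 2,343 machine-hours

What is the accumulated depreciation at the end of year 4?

$549,974

Depreciable base = $756,808 − $117,800 = $639,008.
Rate = $639,008 / 16,816 machine-hours = $38 per machine-hour.
Year 1: 5,314 × $38 = $201,932. Book value $554,876.
Year 2: 1,478 × $38 = $56,164. Book value $498,712.
Year 3: 2,414 × $38 = $91,732. Book value $406,980.
Year 4: 5,267 × $38 = $200,146. Book value $206,834.
Accumulated through year 4 = $756,808 − $206,834 = $549,974.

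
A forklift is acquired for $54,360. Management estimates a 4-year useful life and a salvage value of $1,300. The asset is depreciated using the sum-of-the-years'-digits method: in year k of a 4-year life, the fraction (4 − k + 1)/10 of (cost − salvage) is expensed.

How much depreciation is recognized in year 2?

Depreciable base = $54,360 − $1,300 = $53,060.
Sum of the years' digits = 4+3+2+1 = 10.
Year 1: $53,060 × 4/10 = $21,224. Book value $33,136.
Year 2: $53,060 × 3/10 = $15,918. Book value $17,218.

$15,918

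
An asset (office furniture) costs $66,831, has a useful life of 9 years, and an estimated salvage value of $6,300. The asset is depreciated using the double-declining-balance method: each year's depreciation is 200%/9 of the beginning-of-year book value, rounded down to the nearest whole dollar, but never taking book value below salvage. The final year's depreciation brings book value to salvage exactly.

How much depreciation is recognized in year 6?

Depreciable base = $66,831 − $6,300 = $60,531.
Year 1: ⌊$66,831 × 200%/9⌋ = $14,851. Book value $51,980.
Year 2: ⌊$51,980 × 200%/9⌋ = $11,551. Book value $40,429.
Year 3: ⌊$40,429 × 200%/9⌋ = $8,984. Book value $31,445.
Year 4: ⌊$31,445 × 200%/9⌋ = $6,987. Book value $24,458.
Year 5: ⌊$24,458 × 200%/9⌋ = $5,435. Book value $19,023.
Year 6: ⌊$19,023 × 200%/9⌋ = $4,227. Book value $14,796.

$4,227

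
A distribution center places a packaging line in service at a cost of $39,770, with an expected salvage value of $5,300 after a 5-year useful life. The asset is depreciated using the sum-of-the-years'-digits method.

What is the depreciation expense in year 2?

$9,192

Depreciable base = $39,770 − $5,300 = $34,470.
Sum of the years' digits = 5+4+3+2+1 = 15.
Year 1: $34,470 × 5/15 = $11,490. Book value $28,280.
Year 2: $34,470 × 4/15 = $9,192. Book value $19,088.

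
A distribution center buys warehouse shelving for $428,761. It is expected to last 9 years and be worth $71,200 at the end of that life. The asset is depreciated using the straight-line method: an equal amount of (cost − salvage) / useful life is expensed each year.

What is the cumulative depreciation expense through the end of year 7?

Depreciable base = $428,761 − $71,200 = $357,561.
Annual expense = $357,561 / 9 = $39,729.
End of year 1: book value $389,032.
End of year 2: book value $349,303.
End of year 3: book value $309,574.
End of year 4: book value $269,845.
End of year 5: book value $230,116.
End of year 6: book value $190,387.
End of year 7: book value $150,658.
Accumulated through year 7 = $428,761 − $150,658 = $278,103.

$278,103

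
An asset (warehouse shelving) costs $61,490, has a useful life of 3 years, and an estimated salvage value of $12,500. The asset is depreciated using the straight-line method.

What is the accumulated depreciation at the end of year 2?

Depreciable base = $61,490 − $12,500 = $48,990.
Annual expense = $48,990 / 3 = $16,330.
End of year 1: book value $45,160.
End of year 2: book value $28,830.
Accumulated through year 2 = $61,490 − $28,830 = $32,660.

$32,660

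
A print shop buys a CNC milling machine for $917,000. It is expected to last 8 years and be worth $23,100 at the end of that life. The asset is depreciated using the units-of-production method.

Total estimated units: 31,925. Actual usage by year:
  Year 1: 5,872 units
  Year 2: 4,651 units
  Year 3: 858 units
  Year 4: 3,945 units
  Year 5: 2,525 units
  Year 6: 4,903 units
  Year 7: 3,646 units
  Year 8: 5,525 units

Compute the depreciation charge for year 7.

$102,088

Depreciable base = $917,000 − $23,100 = $893,900.
Rate = $893,900 / 31,925 units = $28 per unit.
Year 1: 5,872 × $28 = $164,416. Book value $752,584.
Year 2: 4,651 × $28 = $130,228. Book value $622,356.
Year 3: 858 × $28 = $24,024. Book value $598,332.
Year 4: 3,945 × $28 = $110,460. Book value $487,872.
Year 5: 2,525 × $28 = $70,700. Book value $417,172.
Year 6: 4,903 × $28 = $137,284. Book value $279,888.
Year 7: 3,646 × $28 = $102,088. Book value $177,800.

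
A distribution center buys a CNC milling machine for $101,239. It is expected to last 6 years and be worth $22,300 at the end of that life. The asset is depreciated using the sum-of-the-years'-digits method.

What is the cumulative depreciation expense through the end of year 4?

$67,662

Depreciable base = $101,239 − $22,300 = $78,939.
Sum of the years' digits = 6+5+4+3+2+1 = 21.
Year 1: $78,939 × 6/21 = $22,554. Book value $78,685.
Year 2: $78,939 × 5/21 = $18,795. Book value $59,890.
Year 3: $78,939 × 4/21 = $15,036. Book value $44,854.
Year 4: $78,939 × 3/21 = $11,277. Book value $33,577.
Accumulated through year 4 = $101,239 − $33,577 = $67,662.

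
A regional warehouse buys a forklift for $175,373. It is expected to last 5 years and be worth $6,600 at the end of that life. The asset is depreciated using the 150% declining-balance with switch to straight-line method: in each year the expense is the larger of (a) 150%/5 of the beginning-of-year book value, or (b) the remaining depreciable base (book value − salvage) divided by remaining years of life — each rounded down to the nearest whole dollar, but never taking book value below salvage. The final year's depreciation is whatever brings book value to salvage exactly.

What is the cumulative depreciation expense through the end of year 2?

Depreciable base = $175,373 − $6,600 = $168,773.
Year 1: DB = ⌊$175,373 × 150%/5⌋ = $52,611; SL = ⌊$168,773/5⌋ = $33,754 → take DB $52,611. Book value $122,762.
Year 2: DB = ⌊$122,762 × 150%/5⌋ = $36,828; SL = ⌊$116,162/4⌋ = $29,040 → take DB $36,828. Book value $85,934.
Accumulated through year 2 = $175,373 − $85,934 = $89,439.

$89,439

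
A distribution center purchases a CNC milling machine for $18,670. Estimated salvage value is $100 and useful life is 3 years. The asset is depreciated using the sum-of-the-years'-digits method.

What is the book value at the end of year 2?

$3,195

Depreciable base = $18,670 − $100 = $18,570.
Sum of the years' digits = 3+2+1 = 6.
Year 1: $18,570 × 3/6 = $9,285. Book value $9,385.
Year 2: $18,570 × 2/6 = $6,190. Book value $3,195.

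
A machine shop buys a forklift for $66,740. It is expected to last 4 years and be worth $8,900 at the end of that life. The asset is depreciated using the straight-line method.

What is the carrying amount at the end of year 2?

Depreciable base = $66,740 − $8,900 = $57,840.
Annual expense = $57,840 / 4 = $14,460.
End of year 1: book value $52,280.
End of year 2: book value $37,820.

$37,820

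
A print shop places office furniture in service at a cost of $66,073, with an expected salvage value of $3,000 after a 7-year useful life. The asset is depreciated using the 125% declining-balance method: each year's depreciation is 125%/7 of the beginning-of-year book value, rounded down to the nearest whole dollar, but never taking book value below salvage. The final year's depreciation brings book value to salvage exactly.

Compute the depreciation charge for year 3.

$7,961

Depreciable base = $66,073 − $3,000 = $63,073.
Year 1: ⌊$66,073 × 125%/7⌋ = $11,798. Book value $54,275.
Year 2: ⌊$54,275 × 125%/7⌋ = $9,691. Book value $44,584.
Year 3: ⌊$44,584 × 125%/7⌋ = $7,961. Book value $36,623.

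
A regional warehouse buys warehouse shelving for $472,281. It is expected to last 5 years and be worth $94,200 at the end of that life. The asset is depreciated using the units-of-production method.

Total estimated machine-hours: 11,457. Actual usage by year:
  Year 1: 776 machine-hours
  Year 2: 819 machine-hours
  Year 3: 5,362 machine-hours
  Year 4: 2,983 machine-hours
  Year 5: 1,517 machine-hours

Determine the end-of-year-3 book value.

Depreciable base = $472,281 − $94,200 = $378,081.
Rate = $378,081 / 11,457 machine-hours = $33 per machine-hour.
Year 1: 776 × $33 = $25,608. Book value $446,673.
Year 2: 819 × $33 = $27,027. Book value $419,646.
Year 3: 5,362 × $33 = $176,946. Book value $242,700.

$242,700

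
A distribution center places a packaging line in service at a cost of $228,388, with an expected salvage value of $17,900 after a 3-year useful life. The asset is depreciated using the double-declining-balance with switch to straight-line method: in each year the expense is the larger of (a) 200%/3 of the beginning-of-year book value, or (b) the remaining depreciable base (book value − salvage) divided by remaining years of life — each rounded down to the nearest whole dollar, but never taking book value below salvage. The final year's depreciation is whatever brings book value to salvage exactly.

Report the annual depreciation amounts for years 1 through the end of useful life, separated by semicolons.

Depreciable base = $228,388 − $17,900 = $210,488.
Year 1: DB = ⌊$228,388 × 200%/3⌋ = $152,258; SL = ⌊$210,488/3⌋ = $70,162 → take DB $152,258. Book value $76,130.
Year 2: DB = ⌊$76,130 × 200%/3⌋ = $50,753; SL = ⌊$58,230/2⌋ = $29,115 → take DB $50,753. Book value $25,377.
Year 3 (final): $25,377 − $17,900 = $7,477. Book value $17,900.

$152,258; $50,753; $7,477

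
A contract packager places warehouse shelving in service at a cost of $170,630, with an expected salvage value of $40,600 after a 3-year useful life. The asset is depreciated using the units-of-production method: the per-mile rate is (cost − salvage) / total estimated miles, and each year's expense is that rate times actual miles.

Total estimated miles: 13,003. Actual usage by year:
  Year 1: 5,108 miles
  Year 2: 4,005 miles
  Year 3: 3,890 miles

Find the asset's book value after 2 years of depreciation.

$79,500

Depreciable base = $170,630 − $40,600 = $130,030.
Rate = $130,030 / 13,003 miles = $10 per mile.
Year 1: 5,108 × $10 = $51,080. Book value $119,550.
Year 2: 4,005 × $10 = $40,050. Book value $79,500.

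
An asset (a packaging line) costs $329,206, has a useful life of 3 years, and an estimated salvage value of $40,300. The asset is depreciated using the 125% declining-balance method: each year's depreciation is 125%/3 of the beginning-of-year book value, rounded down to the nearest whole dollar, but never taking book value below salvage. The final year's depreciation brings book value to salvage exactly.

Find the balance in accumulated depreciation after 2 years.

$217,184

Depreciable base = $329,206 − $40,300 = $288,906.
Year 1: ⌊$329,206 × 125%/3⌋ = $137,169. Book value $192,037.
Year 2: ⌊$192,037 × 125%/3⌋ = $80,015. Book value $112,022.
Accumulated through year 2 = $329,206 − $112,022 = $217,184.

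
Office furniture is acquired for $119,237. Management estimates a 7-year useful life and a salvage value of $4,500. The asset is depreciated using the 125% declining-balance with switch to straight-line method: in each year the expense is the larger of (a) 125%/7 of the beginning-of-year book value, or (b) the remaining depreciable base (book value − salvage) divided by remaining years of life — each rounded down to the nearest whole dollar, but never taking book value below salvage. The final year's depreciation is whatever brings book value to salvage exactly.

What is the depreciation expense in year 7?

$15,191

Depreciable base = $119,237 − $4,500 = $114,737.
Year 1: DB = ⌊$119,237 × 125%/7⌋ = $21,292; SL = ⌊$114,737/7⌋ = $16,391 → take DB $21,292. Book value $97,945.
Year 2: DB = ⌊$97,945 × 125%/7⌋ = $17,490; SL = ⌊$93,445/6⌋ = $15,574 → take DB $17,490. Book value $80,455.
Year 3: DB = ⌊$80,455 × 125%/7⌋ = $14,366; SL = ⌊$75,955/5⌋ = $15,191 → take SL $15,191. Book value $65,264.
Year 4: DB = ⌊$65,264 × 125%/7⌋ = $11,654; SL = ⌊$60,764/4⌋ = $15,191 → take SL $15,191. Book value $50,073.
Year 5: DB = ⌊$50,073 × 125%/7⌋ = $8,941; SL = ⌊$45,573/3⌋ = $15,191 → take SL $15,191. Book value $34,882.
Year 6: DB = ⌊$34,882 × 125%/7⌋ = $6,228; SL = ⌊$30,382/2⌋ = $15,191 → take SL $15,191. Book value $19,691.
Year 7 (final): $19,691 − $4,500 = $15,191. Book value $4,500.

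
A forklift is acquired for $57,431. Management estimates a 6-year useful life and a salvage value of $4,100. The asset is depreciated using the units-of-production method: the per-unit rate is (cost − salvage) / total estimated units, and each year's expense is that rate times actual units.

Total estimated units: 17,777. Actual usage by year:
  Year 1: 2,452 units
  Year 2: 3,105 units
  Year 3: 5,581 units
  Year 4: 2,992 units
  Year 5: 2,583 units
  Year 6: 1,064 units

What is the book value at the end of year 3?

$24,017

Depreciable base = $57,431 − $4,100 = $53,331.
Rate = $53,331 / 17,777 units = $3 per unit.
Year 1: 2,452 × $3 = $7,356. Book value $50,075.
Year 2: 3,105 × $3 = $9,315. Book value $40,760.
Year 3: 5,581 × $3 = $16,743. Book value $24,017.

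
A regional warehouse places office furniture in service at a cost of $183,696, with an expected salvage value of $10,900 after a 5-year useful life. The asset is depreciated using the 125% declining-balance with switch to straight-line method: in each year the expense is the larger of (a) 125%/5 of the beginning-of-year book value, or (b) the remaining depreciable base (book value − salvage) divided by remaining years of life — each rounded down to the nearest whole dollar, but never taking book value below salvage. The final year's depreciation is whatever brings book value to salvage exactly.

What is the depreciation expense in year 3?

$30,809

Depreciable base = $183,696 − $10,900 = $172,796.
Year 1: DB = ⌊$183,696 × 125%/5⌋ = $45,924; SL = ⌊$172,796/5⌋ = $34,559 → take DB $45,924. Book value $137,772.
Year 2: DB = ⌊$137,772 × 125%/5⌋ = $34,443; SL = ⌊$126,872/4⌋ = $31,718 → take DB $34,443. Book value $103,329.
Year 3: DB = ⌊$103,329 × 125%/5⌋ = $25,832; SL = ⌊$92,429/3⌋ = $30,809 → take SL $30,809. Book value $72,520.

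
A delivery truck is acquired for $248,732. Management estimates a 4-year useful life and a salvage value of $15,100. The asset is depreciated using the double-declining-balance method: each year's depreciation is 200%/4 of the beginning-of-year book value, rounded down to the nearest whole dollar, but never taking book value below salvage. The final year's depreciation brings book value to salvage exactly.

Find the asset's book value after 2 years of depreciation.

$62,183

Depreciable base = $248,732 − $15,100 = $233,632.
Year 1: ⌊$248,732 × 200%/4⌋ = $124,366. Book value $124,366.
Year 2: ⌊$124,366 × 200%/4⌋ = $62,183. Book value $62,183.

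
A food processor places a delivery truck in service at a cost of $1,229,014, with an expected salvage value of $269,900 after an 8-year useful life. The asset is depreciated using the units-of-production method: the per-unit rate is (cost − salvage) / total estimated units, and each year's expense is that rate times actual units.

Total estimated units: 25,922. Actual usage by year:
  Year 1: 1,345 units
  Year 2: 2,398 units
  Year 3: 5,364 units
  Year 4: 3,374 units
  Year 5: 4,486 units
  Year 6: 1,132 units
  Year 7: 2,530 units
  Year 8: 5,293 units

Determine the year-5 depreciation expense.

$165,982

Depreciable base = $1,229,014 − $269,900 = $959,114.
Rate = $959,114 / 25,922 units = $37 per unit.
Year 1: 1,345 × $37 = $49,765. Book value $1,179,249.
Year 2: 2,398 × $37 = $88,726. Book value $1,090,523.
Year 3: 5,364 × $37 = $198,468. Book value $892,055.
Year 4: 3,374 × $37 = $124,838. Book value $767,217.
Year 5: 4,486 × $37 = $165,982. Book value $601,235.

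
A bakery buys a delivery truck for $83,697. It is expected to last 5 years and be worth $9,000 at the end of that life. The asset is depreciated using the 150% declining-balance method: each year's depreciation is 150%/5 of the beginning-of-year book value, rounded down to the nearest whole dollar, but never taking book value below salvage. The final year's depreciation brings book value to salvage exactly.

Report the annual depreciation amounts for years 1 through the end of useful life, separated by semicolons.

$25,109; $17,576; $12,303; $8,612; $11,097

Depreciable base = $83,697 − $9,000 = $74,697.
Year 1: ⌊$83,697 × 150%/5⌋ = $25,109. Book value $58,588.
Year 2: ⌊$58,588 × 150%/5⌋ = $17,576. Book value $41,012.
Year 3: ⌊$41,012 × 150%/5⌋ = $12,303. Book value $28,709.
Year 4: ⌊$28,709 × 150%/5⌋ = $8,612. Book value $20,097.
Year 5 (final): $20,097 − $9,000 = $11,097. Book value $9,000.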